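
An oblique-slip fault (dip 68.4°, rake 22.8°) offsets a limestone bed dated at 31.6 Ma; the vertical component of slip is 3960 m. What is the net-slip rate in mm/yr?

0.348 mm/yr

dip-slip = throw / sin(dip) = 3960 / sin(68.4°) = 4259 m
net slip = dip-slip / sin(rake) = 4259 / sin(22.8°) = 10990 m
rate = 10990 m / 31.6 Ma = 0.000348 m/yr = 0.348 mm/yr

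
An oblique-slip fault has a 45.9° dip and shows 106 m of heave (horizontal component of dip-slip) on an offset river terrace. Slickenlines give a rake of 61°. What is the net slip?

dip-slip = heave / cos(dip) = 106 / cos(45.9°) = 152.3 m
net slip = dip-slip / sin(rake) = 152.3 / sin(61°) = 174 m

174 m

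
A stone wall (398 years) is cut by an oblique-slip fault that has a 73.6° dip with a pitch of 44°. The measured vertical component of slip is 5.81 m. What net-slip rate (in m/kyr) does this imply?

dip-slip = throw / sin(dip) = 5.81 / sin(73.6°) = 6.056 m
net slip = dip-slip / sin(rake) = 6.056 / sin(44°) = 8.719 m
rate = 8.719 m / 398 years = 0.0219 m/yr = 21.9 m/kyr

21.9 m/kyr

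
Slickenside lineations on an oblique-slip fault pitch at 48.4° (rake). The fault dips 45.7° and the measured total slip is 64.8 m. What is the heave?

33.8 m

dip-slip = net slip × sin(rake) = 64.8 m × sin(48.4°) = 48.46 m
heave = dip-slip × cos(dip) = 48.46 × cos(45.7°) = 33.8 m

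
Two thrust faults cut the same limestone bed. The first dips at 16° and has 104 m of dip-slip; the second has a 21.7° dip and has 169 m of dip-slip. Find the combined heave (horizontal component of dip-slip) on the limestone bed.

heave_A = 104 × cos(16°) = 99.97 m
heave_B = 169 × cos(21.7°) = 157 m
total = 99.97 + 157 = 257 m

257 m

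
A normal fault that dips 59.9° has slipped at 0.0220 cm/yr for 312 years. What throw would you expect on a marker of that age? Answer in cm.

dip-slip = rate × time = 0.0220 cm/yr × 312 years = 0.06864 m
throw = dip-slip × sin(dip) = 0.06864 × sin(59.9°) = 0.0594 m = 5.94 cm

5.94 cm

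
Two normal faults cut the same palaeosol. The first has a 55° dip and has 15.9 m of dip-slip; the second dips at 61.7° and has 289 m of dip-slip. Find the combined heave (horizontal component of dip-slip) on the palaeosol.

146 m

heave_A = 15.9 × cos(55°) = 9.120 m
heave_B = 289 × cos(61.7°) = 137 m
total = 9.120 + 137 = 146 m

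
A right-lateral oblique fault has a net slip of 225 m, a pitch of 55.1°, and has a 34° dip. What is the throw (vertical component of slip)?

103 m

dip-slip = net slip × sin(rake) = 225 m × sin(55.1°) = 184.5 m
throw = dip-slip × sin(dip) = 184.5 × sin(34°) = 103 m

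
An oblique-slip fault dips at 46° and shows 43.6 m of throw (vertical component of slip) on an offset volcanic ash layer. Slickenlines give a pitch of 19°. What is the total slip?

186 m

dip-slip = throw / sin(dip) = 43.6 / sin(46°) = 60.61 m
net slip = dip-slip / sin(rake) = 60.61 / sin(19°) = 186 m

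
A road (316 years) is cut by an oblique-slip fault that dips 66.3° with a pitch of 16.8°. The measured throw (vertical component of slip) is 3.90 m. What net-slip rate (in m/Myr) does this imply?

dip-slip = throw / sin(dip) = 3.90 / sin(66.3°) = 4.259 m
net slip = dip-slip / sin(rake) = 4.259 / sin(16.8°) = 14.74 m
rate = 14.74 m / 316 years = 0.0466 m/yr = 46600 m/Myr

46600 m/Myr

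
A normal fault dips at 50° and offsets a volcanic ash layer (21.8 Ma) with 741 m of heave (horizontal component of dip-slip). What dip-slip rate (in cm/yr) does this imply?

0.00529 cm/yr

dip-slip = heave / cos(dip) = 741 m / cos(50°) = 1153 m
rate = 1153 m / 21.8 Ma = 0.0000529 m/yr = 0.00529 cm/yr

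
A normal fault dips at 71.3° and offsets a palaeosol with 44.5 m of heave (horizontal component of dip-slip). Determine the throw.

131 m

throw = heave × tan(dip) = 44.5 × tan(71.3°) = 131 m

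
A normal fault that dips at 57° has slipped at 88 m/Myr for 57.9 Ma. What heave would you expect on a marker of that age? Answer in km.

dip-slip = rate × time = 88 m/Myr × 57.9 Ma = 5095 m
heave = dip-slip × cos(dip) = 5095 × cos(57°) = 2780 m = 2.78 km

2.78 km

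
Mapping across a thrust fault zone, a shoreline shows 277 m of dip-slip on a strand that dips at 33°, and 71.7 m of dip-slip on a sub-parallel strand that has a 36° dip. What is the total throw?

193 m

throw_A = 277 × sin(33°) = 150.9 m
throw_B = 71.7 × sin(36°) = 42.14 m
total = 150.9 + 42.14 = 193 m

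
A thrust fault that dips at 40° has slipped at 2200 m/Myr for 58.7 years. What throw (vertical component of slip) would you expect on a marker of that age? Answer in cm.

dip-slip = rate × time = 2200 m/Myr × 58.7 years = 0.1291 m
throw = dip-slip × sin(dip) = 0.1291 × sin(40°) = 0.0830 m = 8.30 cm

8.30 cm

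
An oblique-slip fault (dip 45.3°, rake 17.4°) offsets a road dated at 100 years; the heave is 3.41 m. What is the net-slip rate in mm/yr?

dip-slip = heave / cos(dip) = 3.41 / cos(45.3°) = 4.848 m
net slip = dip-slip / sin(rake) = 4.848 / sin(17.4°) = 16.21 m
rate = 16.21 m / 100 years = 0.162 m/yr = 162 mm/yr

162 mm/yr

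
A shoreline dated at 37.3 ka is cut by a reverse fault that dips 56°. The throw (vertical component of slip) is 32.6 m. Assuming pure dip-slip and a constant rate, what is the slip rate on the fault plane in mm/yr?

dip-slip = throw / sin(dip) = 32.6 m / sin(56°) = 39.32 m
rate = 39.32 m / 37.3 ka = 0.00105 m/yr = 1.05 mm/yr

1.05 mm/yr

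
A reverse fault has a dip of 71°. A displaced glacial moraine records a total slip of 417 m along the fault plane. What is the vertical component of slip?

throw = dip-slip × sin(dip) = 417 m × sin(71°) = 394 m

394 m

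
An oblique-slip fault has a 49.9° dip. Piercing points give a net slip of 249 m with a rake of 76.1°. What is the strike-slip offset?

59.8 m

strike-slip = net slip × cos(rake) = 249 m × cos(76.1°) = 59.8 m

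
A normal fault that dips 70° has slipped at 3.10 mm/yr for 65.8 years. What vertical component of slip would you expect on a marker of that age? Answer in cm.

19.2 cm

dip-slip = rate × time = 3.10 mm/yr × 65.8 years = 0.2040 m
throw = dip-slip × sin(dip) = 0.2040 × sin(70°) = 0.192 m = 19.2 cm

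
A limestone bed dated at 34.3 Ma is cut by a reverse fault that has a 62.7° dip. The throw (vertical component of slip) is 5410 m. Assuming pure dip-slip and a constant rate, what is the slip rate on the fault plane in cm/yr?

dip-slip = throw / sin(dip) = 5410 m / sin(62.7°) = 6088 m
rate = 6088 m / 34.3 Ma = 0.000177 m/yr = 0.0177 cm/yr

0.0177 cm/yr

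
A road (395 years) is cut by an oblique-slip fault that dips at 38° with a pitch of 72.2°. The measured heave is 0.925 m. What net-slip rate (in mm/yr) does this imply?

3.12 mm/yr

dip-slip = heave / cos(dip) = 0.925 / cos(38°) = 1.174 m
net slip = dip-slip / sin(rake) = 1.174 / sin(72.2°) = 1.233 m
rate = 1.233 m / 395 years = 0.00312 m/yr = 3.12 mm/yr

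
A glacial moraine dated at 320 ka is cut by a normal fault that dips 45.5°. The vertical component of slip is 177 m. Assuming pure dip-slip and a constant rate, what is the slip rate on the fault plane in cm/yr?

dip-slip = throw / sin(dip) = 177 m / sin(45.5°) = 248.2 m
rate = 248.2 m / 320 ka = 0.000775 m/yr = 0.0775 cm/yr

0.0775 cm/yr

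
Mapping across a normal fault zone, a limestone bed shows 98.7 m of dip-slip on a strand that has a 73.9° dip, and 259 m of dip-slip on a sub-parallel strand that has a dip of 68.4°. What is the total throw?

336 m

throw_A = 98.7 × sin(73.9°) = 94.83 m
throw_B = 259 × sin(68.4°) = 240.8 m
total = 94.83 + 240.8 = 336 m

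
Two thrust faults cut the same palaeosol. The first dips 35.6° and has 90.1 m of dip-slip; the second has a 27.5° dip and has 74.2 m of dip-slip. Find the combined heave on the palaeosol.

heave_A = 90.1 × cos(35.6°) = 73.26 m
heave_B = 74.2 × cos(27.5°) = 65.82 m
total = 73.26 + 65.82 = 139 m

139 m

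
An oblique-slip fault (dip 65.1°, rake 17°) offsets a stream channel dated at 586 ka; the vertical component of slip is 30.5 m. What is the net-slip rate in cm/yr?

dip-slip = throw / sin(dip) = 30.5 / sin(65.1°) = 33.63 m
net slip = dip-slip / sin(rake) = 33.63 / sin(17°) = 115 m
rate = 115 m / 586 ka = 0.000196 m/yr = 0.0196 cm/yr

0.0196 cm/yr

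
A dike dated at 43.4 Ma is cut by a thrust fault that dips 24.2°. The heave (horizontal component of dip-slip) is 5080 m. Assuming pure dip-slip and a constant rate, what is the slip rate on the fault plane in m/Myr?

128 m/Myr

dip-slip = heave / cos(dip) = 5080 m / cos(24.2°) = 5569 m
rate = 5569 m / 43.4 Ma = 0.000128 m/yr = 128 m/Myr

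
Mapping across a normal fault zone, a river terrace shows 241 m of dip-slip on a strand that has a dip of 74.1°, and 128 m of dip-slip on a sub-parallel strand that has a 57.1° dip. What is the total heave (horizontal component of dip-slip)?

136 m

heave_A = 241 × cos(74.1°) = 66.02 m
heave_B = 128 × cos(57.1°) = 69.53 m
total = 66.02 + 69.53 = 136 m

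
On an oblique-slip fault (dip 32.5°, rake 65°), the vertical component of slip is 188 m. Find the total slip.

386 m

dip-slip = throw / sin(dip) = 188 / sin(32.5°) = 349.9 m
net slip = dip-slip / sin(rake) = 349.9 / sin(65°) = 386 m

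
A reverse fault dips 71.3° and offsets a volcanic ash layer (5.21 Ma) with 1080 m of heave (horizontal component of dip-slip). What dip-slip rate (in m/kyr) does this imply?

0.647 m/kyr

dip-slip = heave / cos(dip) = 1080 m / cos(71.3°) = 3369 m
rate = 3369 m / 5.21 Ma = 0.000647 m/yr = 0.647 m/kyr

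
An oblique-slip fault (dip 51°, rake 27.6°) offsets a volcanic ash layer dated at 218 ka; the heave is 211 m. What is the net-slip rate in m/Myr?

3320 m/Myr

dip-slip = heave / cos(dip) = 211 / cos(51°) = 335.3 m
net slip = dip-slip / sin(rake) = 335.3 / sin(27.6°) = 723.7 m
rate = 723.7 m / 218 ka = 0.00332 m/yr = 3320 m/Myr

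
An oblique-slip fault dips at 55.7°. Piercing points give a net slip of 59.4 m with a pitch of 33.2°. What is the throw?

26.9 m

dip-slip = net slip × sin(rake) = 59.4 m × sin(33.2°) = 32.53 m
throw = dip-slip × sin(dip) = 32.53 × sin(55.7°) = 26.9 m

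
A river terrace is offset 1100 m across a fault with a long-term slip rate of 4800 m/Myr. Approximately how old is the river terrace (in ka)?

age = offset / rate = 1100 m / (4800 m/Myr) = 229000 yr = 229 ka

229 ka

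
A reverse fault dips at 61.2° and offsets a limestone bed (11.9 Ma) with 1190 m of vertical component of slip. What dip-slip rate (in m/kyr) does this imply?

0.114 m/kyr

dip-slip = throw / sin(dip) = 1190 m / sin(61.2°) = 1358 m
rate = 1358 m / 11.9 Ma = 0.000114 m/yr = 0.114 m/kyr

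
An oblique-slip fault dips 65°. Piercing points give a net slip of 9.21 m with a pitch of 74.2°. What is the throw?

dip-slip = net slip × sin(rake) = 9.21 m × sin(74.2°) = 8.862 m
throw = dip-slip × sin(dip) = 8.862 × sin(65°) = 8.03 m

8.03 m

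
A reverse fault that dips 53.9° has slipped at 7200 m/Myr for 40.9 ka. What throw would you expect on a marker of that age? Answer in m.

238 m

dip-slip = rate × time = 7200 m/Myr × 40.9 ka = 294.5 m
throw = dip-slip × sin(dip) = 294.5 × sin(53.9°) = 238 m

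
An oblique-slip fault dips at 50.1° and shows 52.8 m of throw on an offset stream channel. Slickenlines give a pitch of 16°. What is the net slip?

250 m

dip-slip = throw / sin(dip) = 52.8 / sin(50.1°) = 68.82 m
net slip = dip-slip / sin(rake) = 68.82 / sin(16°) = 250 m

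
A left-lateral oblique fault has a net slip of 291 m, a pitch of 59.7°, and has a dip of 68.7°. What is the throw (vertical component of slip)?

234 m

dip-slip = net slip × sin(rake) = 291 m × sin(59.7°) = 251.2 m
throw = dip-slip × sin(dip) = 251.2 × sin(68.7°) = 234 m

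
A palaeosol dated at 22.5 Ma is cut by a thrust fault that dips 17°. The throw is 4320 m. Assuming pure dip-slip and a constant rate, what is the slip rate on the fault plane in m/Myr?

657 m/Myr

dip-slip = throw / sin(dip) = 4320 m / sin(17°) = 14780 m
rate = 14780 m / 22.5 Ma = 0.000657 m/yr = 657 m/Myr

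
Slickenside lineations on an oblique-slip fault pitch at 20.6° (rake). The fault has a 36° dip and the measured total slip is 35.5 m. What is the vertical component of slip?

dip-slip = net slip × sin(rake) = 35.5 m × sin(20.6°) = 12.49 m
throw = dip-slip × sin(dip) = 12.49 × sin(36°) = 7.34 m

7.34 m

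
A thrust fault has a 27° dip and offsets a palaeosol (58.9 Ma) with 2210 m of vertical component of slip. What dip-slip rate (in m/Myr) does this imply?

dip-slip = throw / sin(dip) = 2210 m / sin(27°) = 4868 m
rate = 4868 m / 58.9 Ma = 0.0000826 m/yr = 82.6 m/Myr

82.6 m/Myr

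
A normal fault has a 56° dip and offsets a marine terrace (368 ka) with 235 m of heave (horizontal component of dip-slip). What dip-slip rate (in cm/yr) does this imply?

0.114 cm/yr

dip-slip = heave / cos(dip) = 235 m / cos(56°) = 420.2 m
rate = 420.2 m / 368 ka = 0.00114 m/yr = 0.114 cm/yr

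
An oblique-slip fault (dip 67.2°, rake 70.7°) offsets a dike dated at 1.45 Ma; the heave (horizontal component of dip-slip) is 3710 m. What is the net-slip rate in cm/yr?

0.700 cm/yr

dip-slip = heave / cos(dip) = 3710 / cos(67.2°) = 9574 m
net slip = dip-slip / sin(rake) = 9574 / sin(70.7°) = 10140 m
rate = 10140 m / 1.45 Ma = 0.00700 m/yr = 0.700 cm/yr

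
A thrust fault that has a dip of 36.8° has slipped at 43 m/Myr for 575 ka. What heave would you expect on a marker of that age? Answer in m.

19.8 m

dip-slip = rate × time = 43 m/Myr × 575 ka = 24.73 m
heave = dip-slip × cos(dip) = 24.73 × cos(36.8°) = 19.8 m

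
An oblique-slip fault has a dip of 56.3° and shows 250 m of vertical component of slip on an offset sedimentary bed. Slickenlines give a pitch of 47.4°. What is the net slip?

dip-slip = throw / sin(dip) = 250 / sin(56.3°) = 300.5 m
net slip = dip-slip / sin(rake) = 300.5 / sin(47.4°) = 408 m

408 m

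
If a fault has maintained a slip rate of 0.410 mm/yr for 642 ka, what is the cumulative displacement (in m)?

slip = rate × time = 0.410 mm/yr × 642 ka = 263 m

263 m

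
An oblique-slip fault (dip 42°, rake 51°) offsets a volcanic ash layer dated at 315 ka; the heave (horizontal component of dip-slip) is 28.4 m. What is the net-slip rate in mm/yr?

dip-slip = heave / cos(dip) = 28.4 / cos(42°) = 38.22 m
net slip = dip-slip / sin(rake) = 38.22 / sin(51°) = 49.17 m
rate = 49.17 m / 315 ka = 0.000156 m/yr = 0.156 mm/yr

0.156 mm/yr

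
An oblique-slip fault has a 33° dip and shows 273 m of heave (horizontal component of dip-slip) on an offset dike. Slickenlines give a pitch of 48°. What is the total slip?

438 m

dip-slip = heave / cos(dip) = 273 / cos(33°) = 325.5 m
net slip = dip-slip / sin(rake) = 325.5 / sin(48°) = 438 m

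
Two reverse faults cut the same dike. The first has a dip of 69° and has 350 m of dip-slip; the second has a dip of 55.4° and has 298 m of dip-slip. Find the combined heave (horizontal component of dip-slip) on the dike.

heave_A = 350 × cos(69°) = 125.4 m
heave_B = 298 × cos(55.4°) = 169.2 m
total = 125.4 + 169.2 = 295 m

295 m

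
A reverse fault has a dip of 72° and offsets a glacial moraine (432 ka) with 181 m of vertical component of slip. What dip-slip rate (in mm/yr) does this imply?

0.441 mm/yr

dip-slip = throw / sin(dip) = 181 m / sin(72°) = 190.3 m
rate = 190.3 m / 432 ka = 0.000441 m/yr = 0.441 mm/yr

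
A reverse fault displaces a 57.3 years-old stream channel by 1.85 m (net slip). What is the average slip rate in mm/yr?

32.3 mm/yr

rate = 1.85 m / 57.3 years = 0.0323 m/yr = 32.3 mm/yr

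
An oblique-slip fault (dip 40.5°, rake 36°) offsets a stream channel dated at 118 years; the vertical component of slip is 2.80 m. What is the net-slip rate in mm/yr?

dip-slip = throw / sin(dip) = 2.80 / sin(40.5°) = 4.311 m
net slip = dip-slip / sin(rake) = 4.311 / sin(36°) = 7.335 m
rate = 7.335 m / 118 years = 0.0622 m/yr = 62.2 mm/yr

62.2 mm/yr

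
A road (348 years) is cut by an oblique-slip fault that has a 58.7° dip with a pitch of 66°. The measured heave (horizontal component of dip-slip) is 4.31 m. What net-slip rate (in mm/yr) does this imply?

26.1 mm/yr

dip-slip = heave / cos(dip) = 4.31 / cos(58.7°) = 8.296 m
net slip = dip-slip / sin(rake) = 8.296 / sin(66°) = 9.081 m
rate = 9.081 m / 348 years = 0.0261 m/yr = 26.1 mm/yr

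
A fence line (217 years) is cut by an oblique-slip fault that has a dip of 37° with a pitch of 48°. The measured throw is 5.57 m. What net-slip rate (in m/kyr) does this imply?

57.4 m/kyr

dip-slip = throw / sin(dip) = 5.57 / sin(37°) = 9.255 m
net slip = dip-slip / sin(rake) = 9.255 / sin(48°) = 12.45 m
rate = 12.45 m / 217 years = 0.0574 m/yr = 57.4 m/kyr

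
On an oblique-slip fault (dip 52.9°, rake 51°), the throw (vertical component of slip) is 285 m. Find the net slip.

dip-slip = throw / sin(dip) = 285 / sin(52.9°) = 357.3 m
net slip = dip-slip / sin(rake) = 357.3 / sin(51°) = 460 m

460 m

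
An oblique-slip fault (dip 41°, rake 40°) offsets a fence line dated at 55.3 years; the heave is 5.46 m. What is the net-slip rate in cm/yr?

dip-slip = heave / cos(dip) = 5.46 / cos(41°) = 7.235 m
net slip = dip-slip / sin(rake) = 7.235 / sin(40°) = 11.25 m
rate = 11.25 m / 55.3 years = 0.204 m/yr = 20.4 cm/yr

20.4 cm/yr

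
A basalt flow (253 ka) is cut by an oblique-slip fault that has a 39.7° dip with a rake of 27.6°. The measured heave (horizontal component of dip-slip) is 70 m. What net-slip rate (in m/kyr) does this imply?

0.776 m/kyr

dip-slip = heave / cos(dip) = 70 / cos(39.7°) = 90.98 m
net slip = dip-slip / sin(rake) = 90.98 / sin(27.6°) = 196.4 m
rate = 196.4 m / 253 ka = 0.000776 m/yr = 0.776 m/kyr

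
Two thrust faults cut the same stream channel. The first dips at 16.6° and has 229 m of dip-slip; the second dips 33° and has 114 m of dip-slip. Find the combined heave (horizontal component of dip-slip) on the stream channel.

heave_A = 229 × cos(16.6°) = 219.5 m
heave_B = 114 × cos(33°) = 95.61 m
total = 219.5 + 95.61 = 315 m

315 m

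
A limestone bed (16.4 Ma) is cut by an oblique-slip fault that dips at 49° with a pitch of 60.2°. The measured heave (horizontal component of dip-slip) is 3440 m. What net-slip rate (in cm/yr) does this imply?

dip-slip = heave / cos(dip) = 3440 / cos(49°) = 5243 m
net slip = dip-slip / sin(rake) = 5243 / sin(60.2°) = 6042 m
rate = 6042 m / 16.4 Ma = 0.000368 m/yr = 0.0368 cm/yr

0.0368 cm/yr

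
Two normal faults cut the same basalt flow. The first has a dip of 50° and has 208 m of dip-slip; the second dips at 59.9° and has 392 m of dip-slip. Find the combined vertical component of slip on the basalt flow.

throw_A = 208 × sin(50°) = 159.3 m
throw_B = 392 × sin(59.9°) = 339.1 m
total = 159.3 + 339.1 = 498 m

498 m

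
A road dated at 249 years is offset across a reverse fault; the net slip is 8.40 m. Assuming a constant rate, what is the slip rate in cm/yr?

3.37 cm/yr

rate = 8.40 m / 249 years = 0.0337 m/yr = 3.37 cm/yr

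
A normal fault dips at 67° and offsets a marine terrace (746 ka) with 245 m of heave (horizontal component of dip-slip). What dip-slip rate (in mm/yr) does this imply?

dip-slip = heave / cos(dip) = 245 m / cos(67°) = 627 m
rate = 627 m / 746 ka = 0.000841 m/yr = 0.841 mm/yr

0.841 mm/yr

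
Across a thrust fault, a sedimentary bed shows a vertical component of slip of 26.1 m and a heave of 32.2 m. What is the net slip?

41.4 m

net slip = √(throw² + heave²) = √(26.1² + 32.2²) = 41.4 m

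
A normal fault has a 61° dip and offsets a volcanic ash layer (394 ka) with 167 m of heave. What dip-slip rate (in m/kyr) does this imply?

0.874 m/kyr

dip-slip = heave / cos(dip) = 167 m / cos(61°) = 344.5 m
rate = 344.5 m / 394 ka = 0.000874 m/yr = 0.874 m/kyr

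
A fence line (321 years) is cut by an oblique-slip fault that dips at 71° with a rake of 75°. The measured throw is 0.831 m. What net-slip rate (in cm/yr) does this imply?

0.283 cm/yr

dip-slip = throw / sin(dip) = 0.831 / sin(71°) = 0.8789 m
net slip = dip-slip / sin(rake) = 0.8789 / sin(75°) = 0.9099 m
rate = 0.9099 m / 321 years = 0.00283 m/yr = 0.283 cm/yr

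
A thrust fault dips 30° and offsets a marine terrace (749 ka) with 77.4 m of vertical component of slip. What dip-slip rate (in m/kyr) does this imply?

dip-slip = throw / sin(dip) = 77.4 m / sin(30°) = 154.8 m
rate = 154.8 m / 749 ka = 0.000207 m/yr = 0.207 m/kyr

0.207 m/kyr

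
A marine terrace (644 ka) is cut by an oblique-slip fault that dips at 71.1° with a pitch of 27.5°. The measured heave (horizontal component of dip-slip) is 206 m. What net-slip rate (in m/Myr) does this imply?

2140 m/Myr

dip-slip = heave / cos(dip) = 206 / cos(71.1°) = 636 m
net slip = dip-slip / sin(rake) = 636 / sin(27.5°) = 1377 m
rate = 1377 m / 644 ka = 0.00214 m/yr = 2140 m/Myr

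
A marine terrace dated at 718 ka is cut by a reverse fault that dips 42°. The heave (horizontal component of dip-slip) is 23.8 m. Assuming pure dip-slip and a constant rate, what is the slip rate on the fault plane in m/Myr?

dip-slip = heave / cos(dip) = 23.8 m / cos(42°) = 32.03 m
rate = 32.03 m / 718 ka = 0.0000446 m/yr = 44.6 m/Myr

44.6 m/Myr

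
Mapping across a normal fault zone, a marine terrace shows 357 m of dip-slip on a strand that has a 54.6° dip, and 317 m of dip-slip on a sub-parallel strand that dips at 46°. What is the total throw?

throw_A = 357 × sin(54.6°) = 291 m
throw_B = 317 × sin(46°) = 228 m
total = 291 + 228 = 519 m

519 m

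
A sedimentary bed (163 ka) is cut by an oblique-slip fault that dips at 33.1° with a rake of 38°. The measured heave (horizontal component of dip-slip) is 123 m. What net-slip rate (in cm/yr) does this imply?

dip-slip = heave / cos(dip) = 123 / cos(33.1°) = 146.8 m
net slip = dip-slip / sin(rake) = 146.8 / sin(38°) = 238.5 m
rate = 238.5 m / 163 ka = 0.00146 m/yr = 0.146 cm/yr

0.146 cm/yr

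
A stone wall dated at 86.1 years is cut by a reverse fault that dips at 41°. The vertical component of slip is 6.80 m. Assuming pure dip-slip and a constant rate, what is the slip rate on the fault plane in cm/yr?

12 cm/yr

dip-slip = throw / sin(dip) = 6.80 m / sin(41°) = 10.36 m
rate = 10.36 m / 86.1 years = 0.120 m/yr = 12 cm/yr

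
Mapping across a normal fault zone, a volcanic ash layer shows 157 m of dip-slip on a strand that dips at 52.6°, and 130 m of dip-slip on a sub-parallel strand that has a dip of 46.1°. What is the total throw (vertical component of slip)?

218 m

throw_A = 157 × sin(52.6°) = 124.7 m
throw_B = 130 × sin(46.1°) = 93.67 m
total = 124.7 + 93.67 = 218 m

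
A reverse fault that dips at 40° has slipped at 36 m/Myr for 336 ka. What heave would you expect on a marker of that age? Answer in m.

dip-slip = rate × time = 36 m/Myr × 336 ka = 12.10 m
heave = dip-slip × cos(dip) = 12.10 × cos(40°) = 9.27 m

9.27 m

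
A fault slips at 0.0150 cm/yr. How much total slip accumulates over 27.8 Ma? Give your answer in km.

slip = rate × time = 0.0150 cm/yr × 27.8 Ma = 4170 m = 4.17 km

4.17 km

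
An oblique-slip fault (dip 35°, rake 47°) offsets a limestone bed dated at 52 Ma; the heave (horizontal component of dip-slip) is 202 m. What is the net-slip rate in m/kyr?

0.00648 m/kyr

dip-slip = heave / cos(dip) = 202 / cos(35°) = 246.6 m
net slip = dip-slip / sin(rake) = 246.6 / sin(47°) = 337.2 m
rate = 337.2 m / 52 Ma = 0.00000648 m/yr = 0.00648 m/kyr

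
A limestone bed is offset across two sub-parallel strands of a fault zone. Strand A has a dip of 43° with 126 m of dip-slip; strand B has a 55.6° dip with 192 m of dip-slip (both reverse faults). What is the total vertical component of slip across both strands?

244 m

throw_A = 126 × sin(43°) = 85.93 m
throw_B = 192 × sin(55.6°) = 158.4 m
total = 85.93 + 158.4 = 244 m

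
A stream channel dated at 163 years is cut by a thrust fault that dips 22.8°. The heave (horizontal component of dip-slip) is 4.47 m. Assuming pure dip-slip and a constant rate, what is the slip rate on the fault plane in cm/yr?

2.97 cm/yr

dip-slip = heave / cos(dip) = 4.47 m / cos(22.8°) = 4.849 m
rate = 4.849 m / 163 years = 0.0297 m/yr = 2.97 cm/yr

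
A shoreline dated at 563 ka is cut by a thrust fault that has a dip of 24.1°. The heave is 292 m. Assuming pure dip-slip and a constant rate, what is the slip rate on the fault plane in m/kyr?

dip-slip = heave / cos(dip) = 292 m / cos(24.1°) = 319.9 m
rate = 319.9 m / 563 ka = 0.000568 m/yr = 0.568 m/kyr

0.568 m/kyr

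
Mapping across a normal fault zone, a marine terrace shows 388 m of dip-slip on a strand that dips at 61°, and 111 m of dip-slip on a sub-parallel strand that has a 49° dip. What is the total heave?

261 m

heave_A = 388 × cos(61°) = 188.1 m
heave_B = 111 × cos(49°) = 72.82 m
total = 188.1 + 72.82 = 261 m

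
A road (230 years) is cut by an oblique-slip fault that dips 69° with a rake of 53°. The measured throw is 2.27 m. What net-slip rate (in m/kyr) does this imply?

dip-slip = throw / sin(dip) = 2.27 / sin(69°) = 2.431 m
net slip = dip-slip / sin(rake) = 2.431 / sin(53°) = 3.045 m
rate = 3.045 m / 230 years = 0.0132 m/yr = 13.2 m/kyr

13.2 m/kyr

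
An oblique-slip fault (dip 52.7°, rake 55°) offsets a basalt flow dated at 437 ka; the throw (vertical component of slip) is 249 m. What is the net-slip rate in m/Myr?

874 m/Myr

dip-slip = throw / sin(dip) = 249 / sin(52.7°) = 313 m
net slip = dip-slip / sin(rake) = 313 / sin(55°) = 382.1 m
rate = 382.1 m / 437 ka = 0.000874 m/yr = 874 m/Myr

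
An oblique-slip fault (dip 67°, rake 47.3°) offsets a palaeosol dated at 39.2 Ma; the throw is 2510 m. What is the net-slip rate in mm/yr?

dip-slip = throw / sin(dip) = 2510 / sin(67°) = 2727 m
net slip = dip-slip / sin(rake) = 2727 / sin(47.3°) = 3710 m
rate = 3710 m / 39.2 Ma = 0.0000947 m/yr = 0.0947 mm/yr

0.0947 mm/yr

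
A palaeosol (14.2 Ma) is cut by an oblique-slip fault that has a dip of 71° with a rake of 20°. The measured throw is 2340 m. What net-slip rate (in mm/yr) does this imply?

dip-slip = throw / sin(dip) = 2340 / sin(71°) = 2475 m
net slip = dip-slip / sin(rake) = 2475 / sin(20°) = 7236 m
rate = 7236 m / 14.2 Ma = 0.000510 m/yr = 0.510 mm/yr

0.510 mm/yr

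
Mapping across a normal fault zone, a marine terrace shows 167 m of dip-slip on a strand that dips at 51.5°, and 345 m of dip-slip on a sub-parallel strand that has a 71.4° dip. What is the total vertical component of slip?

458 m

throw_A = 167 × sin(51.5°) = 130.7 m
throw_B = 345 × sin(71.4°) = 327 m
total = 130.7 + 327 = 458 m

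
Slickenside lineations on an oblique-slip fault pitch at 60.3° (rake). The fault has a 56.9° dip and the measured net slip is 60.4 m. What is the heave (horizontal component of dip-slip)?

28.7 m

dip-slip = net slip × sin(rake) = 60.4 m × sin(60.3°) = 52.47 m
heave = dip-slip × cos(dip) = 52.47 × cos(56.9°) = 28.7 m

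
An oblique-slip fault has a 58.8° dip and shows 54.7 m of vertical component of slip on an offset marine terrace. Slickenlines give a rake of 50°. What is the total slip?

dip-slip = throw / sin(dip) = 54.7 / sin(58.8°) = 63.95 m
net slip = dip-slip / sin(rake) = 63.95 / sin(50°) = 83.5 m

83.5 m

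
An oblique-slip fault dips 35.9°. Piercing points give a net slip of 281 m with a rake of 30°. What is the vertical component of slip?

dip-slip = net slip × sin(rake) = 281 m × sin(30°) = 140.5 m
throw = dip-slip × sin(dip) = 140.5 × sin(35.9°) = 82.4 m

82.4 m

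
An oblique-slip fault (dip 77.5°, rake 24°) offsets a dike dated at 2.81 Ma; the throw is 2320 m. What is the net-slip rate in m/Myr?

2080 m/Myr

dip-slip = throw / sin(dip) = 2320 / sin(77.5°) = 2376 m
net slip = dip-slip / sin(rake) = 2376 / sin(24°) = 5842 m
rate = 5842 m / 2.81 Ma = 0.00208 m/yr = 2080 m/Myr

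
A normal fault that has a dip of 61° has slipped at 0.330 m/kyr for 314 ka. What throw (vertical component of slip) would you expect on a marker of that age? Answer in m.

dip-slip = rate × time = 0.330 m/kyr × 314 ka = 103.6 m
throw = dip-slip × sin(dip) = 103.6 × sin(61°) = 90.6 m

90.6 m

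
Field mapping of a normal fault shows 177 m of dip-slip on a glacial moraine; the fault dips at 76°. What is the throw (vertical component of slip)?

throw = dip-slip × sin(dip) = 177 m × sin(76°) = 172 m

172 m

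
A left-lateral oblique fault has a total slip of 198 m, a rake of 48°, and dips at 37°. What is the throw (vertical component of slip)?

88.6 m

dip-slip = net slip × sin(rake) = 198 m × sin(48°) = 147.1 m
throw = dip-slip × sin(dip) = 147.1 × sin(37°) = 88.6 m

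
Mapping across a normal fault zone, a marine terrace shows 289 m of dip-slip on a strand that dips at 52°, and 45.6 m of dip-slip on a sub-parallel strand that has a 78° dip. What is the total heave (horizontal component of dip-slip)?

187 m

heave_A = 289 × cos(52°) = 177.9 m
heave_B = 45.6 × cos(78°) = 9.481 m
total = 177.9 + 9.481 = 187 m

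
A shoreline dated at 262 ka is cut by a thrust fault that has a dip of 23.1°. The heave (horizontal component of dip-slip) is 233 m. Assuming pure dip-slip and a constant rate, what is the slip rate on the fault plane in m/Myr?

dip-slip = heave / cos(dip) = 233 m / cos(23.1°) = 253.3 m
rate = 253.3 m / 262 ka = 0.000967 m/yr = 967 m/Myr

967 m/Myr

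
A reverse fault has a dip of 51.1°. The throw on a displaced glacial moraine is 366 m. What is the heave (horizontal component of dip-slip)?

295 m

heave = throw / tan(dip) = 366 / tan(51.1°) = 295 m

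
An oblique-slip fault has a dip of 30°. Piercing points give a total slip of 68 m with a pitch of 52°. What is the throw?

dip-slip = net slip × sin(rake) = 68 m × sin(52°) = 53.58 m
throw = dip-slip × sin(dip) = 53.58 × sin(30°) = 26.8 m

26.8 m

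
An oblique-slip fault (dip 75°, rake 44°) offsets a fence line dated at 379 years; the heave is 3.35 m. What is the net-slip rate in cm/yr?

dip-slip = heave / cos(dip) = 3.35 / cos(75°) = 12.94 m
net slip = dip-slip / sin(rake) = 12.94 / sin(44°) = 18.63 m
rate = 18.63 m / 379 years = 0.0492 m/yr = 4.92 cm/yr

4.92 cm/yr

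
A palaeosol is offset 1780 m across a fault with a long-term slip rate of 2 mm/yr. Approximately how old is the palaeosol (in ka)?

age = offset / rate = 1780 m / (2 mm/yr) = 890000 yr = 890 ka

890 ka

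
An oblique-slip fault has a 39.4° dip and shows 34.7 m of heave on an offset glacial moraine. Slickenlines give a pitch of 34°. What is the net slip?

dip-slip = heave / cos(dip) = 34.7 / cos(39.4°) = 44.91 m
net slip = dip-slip / sin(rake) = 44.91 / sin(34°) = 80.3 m

80.3 m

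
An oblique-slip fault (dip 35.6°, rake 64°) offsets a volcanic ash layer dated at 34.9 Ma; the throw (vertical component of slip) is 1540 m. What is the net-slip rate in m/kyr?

dip-slip = throw / sin(dip) = 1540 / sin(35.6°) = 2645 m
net slip = dip-slip / sin(rake) = 2645 / sin(64°) = 2943 m
rate = 2943 m / 34.9 Ma = 0.0000843 m/yr = 0.0843 m/kyr

0.0843 m/kyr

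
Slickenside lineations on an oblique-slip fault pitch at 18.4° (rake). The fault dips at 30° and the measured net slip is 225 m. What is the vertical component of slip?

dip-slip = net slip × sin(rake) = 225 m × sin(18.4°) = 71.02 m
throw = dip-slip × sin(dip) = 71.02 × sin(30°) = 35.5 m

35.5 m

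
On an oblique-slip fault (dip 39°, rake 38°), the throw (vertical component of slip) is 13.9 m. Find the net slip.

35.9 m

dip-slip = throw / sin(dip) = 13.9 / sin(39°) = 22.09 m
net slip = dip-slip / sin(rake) = 22.09 / sin(38°) = 35.9 m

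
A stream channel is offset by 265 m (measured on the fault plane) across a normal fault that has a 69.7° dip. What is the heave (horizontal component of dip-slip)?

heave = dip-slip × cos(dip) = 265 m × cos(69.7°) = 91.9 m

91.9 m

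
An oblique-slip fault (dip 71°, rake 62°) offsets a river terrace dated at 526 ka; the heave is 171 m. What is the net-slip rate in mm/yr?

1.13 mm/yr

dip-slip = heave / cos(dip) = 171 / cos(71°) = 525.2 m
net slip = dip-slip / sin(rake) = 525.2 / sin(62°) = 594.9 m
rate = 594.9 m / 526 ka = 0.00113 m/yr = 1.13 mm/yr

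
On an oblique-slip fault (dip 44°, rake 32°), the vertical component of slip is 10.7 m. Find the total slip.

29.1 m

dip-slip = throw / sin(dip) = 10.7 / sin(44°) = 15.40 m
net slip = dip-slip / sin(rake) = 15.40 / sin(32°) = 29.1 m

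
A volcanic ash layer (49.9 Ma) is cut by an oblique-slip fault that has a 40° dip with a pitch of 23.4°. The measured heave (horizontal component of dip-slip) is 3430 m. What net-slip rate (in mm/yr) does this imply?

dip-slip = heave / cos(dip) = 3430 / cos(40°) = 4478 m
net slip = dip-slip / sin(rake) = 4478 / sin(23.4°) = 11270 m
rate = 11270 m / 49.9 Ma = 0.000226 m/yr = 0.226 mm/yr

0.226 mm/yr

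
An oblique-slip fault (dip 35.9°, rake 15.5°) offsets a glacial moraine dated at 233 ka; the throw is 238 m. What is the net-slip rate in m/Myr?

6520 m/Myr

dip-slip = throw / sin(dip) = 238 / sin(35.9°) = 405.9 m
net slip = dip-slip / sin(rake) = 405.9 / sin(15.5°) = 1519 m
rate = 1519 m / 233 ka = 0.00652 m/yr = 6520 m/Myr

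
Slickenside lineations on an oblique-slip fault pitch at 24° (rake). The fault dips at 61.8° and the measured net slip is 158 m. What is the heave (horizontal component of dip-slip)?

dip-slip = net slip × sin(rake) = 158 m × sin(24°) = 64.26 m
heave = dip-slip × cos(dip) = 64.26 × cos(61.8°) = 30.4 m

30.4 m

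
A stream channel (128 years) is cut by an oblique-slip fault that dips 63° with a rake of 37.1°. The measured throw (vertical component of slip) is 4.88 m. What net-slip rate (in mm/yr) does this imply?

dip-slip = throw / sin(dip) = 4.88 / sin(63°) = 5.477 m
net slip = dip-slip / sin(rake) = 5.477 / sin(37.1°) = 9.080 m
rate = 9.080 m / 128 years = 0.0709 m/yr = 70.9 mm/yr

70.9 mm/yr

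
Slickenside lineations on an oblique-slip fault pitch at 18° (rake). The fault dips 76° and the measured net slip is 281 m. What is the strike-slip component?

267 m

strike-slip = net slip × cos(rake) = 281 m × cos(18°) = 267 m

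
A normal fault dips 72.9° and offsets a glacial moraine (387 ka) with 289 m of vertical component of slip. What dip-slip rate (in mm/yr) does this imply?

dip-slip = throw / sin(dip) = 289 m / sin(72.9°) = 302.4 m
rate = 302.4 m / 387 ka = 0.000781 m/yr = 0.781 mm/yr

0.781 mm/yr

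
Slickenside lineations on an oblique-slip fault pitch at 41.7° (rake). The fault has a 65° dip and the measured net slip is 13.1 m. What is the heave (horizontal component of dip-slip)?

dip-slip = net slip × sin(rake) = 13.1 m × sin(41.7°) = 8.715 m
heave = dip-slip × cos(dip) = 8.715 × cos(65°) = 3.68 m

3.68 m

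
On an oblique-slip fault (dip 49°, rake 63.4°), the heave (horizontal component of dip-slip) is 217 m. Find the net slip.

dip-slip = heave / cos(dip) = 217 / cos(49°) = 330.8 m
net slip = dip-slip / sin(rake) = 330.8 / sin(63.4°) = 370 m

370 m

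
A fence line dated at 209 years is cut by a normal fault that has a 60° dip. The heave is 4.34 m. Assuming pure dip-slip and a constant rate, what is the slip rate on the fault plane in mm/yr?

41.5 mm/yr

dip-slip = heave / cos(dip) = 4.34 m / cos(60°) = 8.680 m
rate = 8.680 m / 209 years = 0.0415 m/yr = 41.5 mm/yr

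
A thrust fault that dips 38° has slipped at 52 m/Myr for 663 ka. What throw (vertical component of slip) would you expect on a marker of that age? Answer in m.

dip-slip = rate × time = 52 m/Myr × 663 ka = 34.48 m
throw = dip-slip × sin(dip) = 34.48 × sin(38°) = 21.2 m

21.2 m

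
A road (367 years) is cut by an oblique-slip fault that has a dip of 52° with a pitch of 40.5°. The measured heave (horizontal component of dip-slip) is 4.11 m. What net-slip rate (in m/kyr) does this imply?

28 m/kyr

dip-slip = heave / cos(dip) = 4.11 / cos(52°) = 6.676 m
net slip = dip-slip / sin(rake) = 6.676 / sin(40.5°) = 10.28 m
rate = 10.28 m / 367 years = 0.0280 m/yr = 28 m/kyr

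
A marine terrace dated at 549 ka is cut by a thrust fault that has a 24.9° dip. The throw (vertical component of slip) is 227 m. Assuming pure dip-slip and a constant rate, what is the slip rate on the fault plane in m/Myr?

982 m/Myr

dip-slip = throw / sin(dip) = 227 m / sin(24.9°) = 539.1 m
rate = 539.1 m / 549 ka = 0.000982 m/yr = 982 m/Myr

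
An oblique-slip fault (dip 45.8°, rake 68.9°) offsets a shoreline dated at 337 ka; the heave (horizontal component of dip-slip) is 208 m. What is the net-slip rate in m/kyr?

dip-slip = heave / cos(dip) = 208 / cos(45.8°) = 298.4 m
net slip = dip-slip / sin(rake) = 298.4 / sin(68.9°) = 319.8 m
rate = 319.8 m / 337 ka = 0.000949 m/yr = 0.949 m/kyr

0.949 m/kyr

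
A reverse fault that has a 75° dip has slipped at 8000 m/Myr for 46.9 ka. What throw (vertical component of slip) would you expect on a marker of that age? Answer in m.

362 m

dip-slip = rate × time = 8000 m/Myr × 46.9 ka = 375.2 m
throw = dip-slip × sin(dip) = 375.2 × sin(75°) = 362 m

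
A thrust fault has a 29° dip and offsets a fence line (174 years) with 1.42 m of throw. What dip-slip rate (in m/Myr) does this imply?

16800 m/Myr

dip-slip = throw / sin(dip) = 1.42 m / sin(29°) = 2.929 m
rate = 2.929 m / 174 years = 0.0168 m/yr = 16800 m/Myr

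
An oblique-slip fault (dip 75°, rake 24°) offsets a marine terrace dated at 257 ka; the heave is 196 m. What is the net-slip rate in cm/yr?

dip-slip = heave / cos(dip) = 196 / cos(75°) = 757.3 m
net slip = dip-slip / sin(rake) = 757.3 / sin(24°) = 1862 m
rate = 1862 m / 257 ka = 0.00724 m/yr = 0.724 cm/yr

0.724 cm/yr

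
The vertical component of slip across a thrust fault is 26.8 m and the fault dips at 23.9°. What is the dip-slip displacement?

66.1 m

dip-slip = throw / sin(dip) = 26.8 / sin(23.9°) = 66.1 m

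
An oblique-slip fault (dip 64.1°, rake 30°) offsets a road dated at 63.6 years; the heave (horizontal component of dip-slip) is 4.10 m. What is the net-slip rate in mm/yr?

dip-slip = heave / cos(dip) = 4.10 / cos(64.1°) = 9.386 m
net slip = dip-slip / sin(rake) = 9.386 / sin(30°) = 18.77 m
rate = 18.77 m / 63.6 years = 0.295 m/yr = 295 mm/yr

295 mm/yr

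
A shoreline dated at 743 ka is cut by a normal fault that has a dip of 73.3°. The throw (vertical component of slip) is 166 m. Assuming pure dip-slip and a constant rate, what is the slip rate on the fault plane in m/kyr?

0.233 m/kyr

dip-slip = throw / sin(dip) = 166 m / sin(73.3°) = 173.3 m
rate = 173.3 m / 743 ka = 0.000233 m/yr = 0.233 m/kyr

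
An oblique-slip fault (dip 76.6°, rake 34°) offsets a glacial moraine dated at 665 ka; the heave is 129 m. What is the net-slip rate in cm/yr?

0.150 cm/yr

dip-slip = heave / cos(dip) = 129 / cos(76.6°) = 556.6 m
net slip = dip-slip / sin(rake) = 556.6 / sin(34°) = 995.4 m
rate = 995.4 m / 665 ka = 0.00150 m/yr = 0.150 cm/yr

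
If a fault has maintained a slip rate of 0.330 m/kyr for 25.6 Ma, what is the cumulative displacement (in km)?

8.45 km

slip = rate × time = 0.330 m/kyr × 25.6 Ma = 8450 m = 8.45 km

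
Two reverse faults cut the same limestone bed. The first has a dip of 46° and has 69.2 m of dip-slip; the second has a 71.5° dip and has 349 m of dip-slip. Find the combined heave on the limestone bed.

heave_A = 69.2 × cos(46°) = 48.07 m
heave_B = 349 × cos(71.5°) = 110.7 m
total = 48.07 + 110.7 = 159 m

159 m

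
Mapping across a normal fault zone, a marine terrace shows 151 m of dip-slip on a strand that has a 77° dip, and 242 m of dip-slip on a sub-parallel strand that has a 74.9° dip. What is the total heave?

97 m

heave_A = 151 × cos(77°) = 33.97 m
heave_B = 242 × cos(74.9°) = 63.04 m
total = 33.97 + 63.04 = 97 m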